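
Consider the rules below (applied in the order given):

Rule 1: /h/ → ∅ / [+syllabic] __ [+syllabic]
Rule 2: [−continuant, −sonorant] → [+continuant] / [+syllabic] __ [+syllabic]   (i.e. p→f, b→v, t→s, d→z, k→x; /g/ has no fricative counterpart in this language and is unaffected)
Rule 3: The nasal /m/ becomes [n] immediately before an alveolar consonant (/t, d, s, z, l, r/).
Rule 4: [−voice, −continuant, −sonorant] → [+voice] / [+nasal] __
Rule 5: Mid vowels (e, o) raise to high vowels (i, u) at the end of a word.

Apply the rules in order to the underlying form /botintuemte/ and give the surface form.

Rule 1 (intervocalic h-deletion): no segment meets the environment; /botintuemte/ is unchanged.
Rule 2 (intervocalic spirantization): /t/ is a stop between vowels /o/ and /i/, so it spirantizes to the fricative [s]. /botintuemte/ → bosintuemte.
Rule 3 (nasal place assimilation): /m/ precedes the alveolar consonant /t/, so it assimilates in place to [n]. /bosintuemte/ → bosintuente.
Rule 4 (post-nasal voicing): /t/ is a voiceless stop immediately after the nasal /n/, so it voices to [d]. /t/ is a voiceless stop immediately after the nasal /n/, so it voices to [d]. /bosintuente/ → bosinduende.
Rule 5 (final vowel raising): /e/ is a mid vowel in word-final position, so it raises to [i]. /bosinduende/ → bosinduendi.

bosinduendi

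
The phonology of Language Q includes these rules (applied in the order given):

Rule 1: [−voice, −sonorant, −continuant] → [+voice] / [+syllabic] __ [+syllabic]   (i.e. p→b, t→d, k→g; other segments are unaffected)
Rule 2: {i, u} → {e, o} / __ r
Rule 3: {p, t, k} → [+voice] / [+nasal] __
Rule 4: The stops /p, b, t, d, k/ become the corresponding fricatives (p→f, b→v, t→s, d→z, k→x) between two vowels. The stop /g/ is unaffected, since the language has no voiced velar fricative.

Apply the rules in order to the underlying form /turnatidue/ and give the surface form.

Rule 1 (intervocalic voicing): /t/ is a voiceless stop between vowels /a/ and /i/, so it voices to [d]. /turnatidue/ → turnadidue.
Rule 2 (pre-rhotic lowering): /u/ is a high vowel immediately before /r/, so it lowers to [o]. /turnadidue/ → tornadidue.
Rule 3 (post-nasal voicing): no segment meets the environment; /tornadidue/ is unchanged.
Rule 4 (intervocalic spirantization): /d/ is a stop between vowels /a/ and /i/, so it spirantizes to the fricative [z]. /d/ is a stop between vowels /i/ and /u/, so it spirantizes to the fricative [z]. /tornadidue/ → tornazizue.

tornazizue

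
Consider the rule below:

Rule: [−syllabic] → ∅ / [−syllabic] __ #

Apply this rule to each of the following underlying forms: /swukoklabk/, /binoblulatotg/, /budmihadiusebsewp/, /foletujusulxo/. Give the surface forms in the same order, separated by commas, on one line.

/swukoklabk/: /k/ is the second consonant of a word-final cluster /bk/, so it deletes. → [swukoklab].
/binoblulatotg/: /g/ is the second consonant of a word-final cluster /tg/, so it deletes. → [binoblulatot].
/budmihadiusebsewp/: /p/ is the second consonant of a word-final cluster /wp/, so it deletes. → [budmihadiusebsew].
/foletujusulxo/: the rule's environment is not met; surfaces unchanged as [foletujusulxo].

swukoklab, binoblulatot, budmihadiusebsew, foletujusulxo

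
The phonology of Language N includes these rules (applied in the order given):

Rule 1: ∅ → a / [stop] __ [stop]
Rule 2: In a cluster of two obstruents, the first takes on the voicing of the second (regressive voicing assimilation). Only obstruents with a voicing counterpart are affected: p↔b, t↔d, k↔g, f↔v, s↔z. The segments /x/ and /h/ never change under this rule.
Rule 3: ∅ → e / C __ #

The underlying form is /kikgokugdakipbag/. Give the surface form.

Rule 1 (stop-cluster a-epenthesis): /k/ and /g/ form a stop–stop cluster, so [a] is inserted between them. /g/ and /d/ form a stop–stop cluster, so [a] is inserted between them. /p/ and /b/ form a stop–stop cluster, so [a] is inserted between them. /kikgokugdakipbag/ → kikagokugadakipabag.
Rule 2 (regressive voicing assimilation): no segment meets the environment; /kikagokugadakipabag/ is unchanged.
Rule 3 (final e-epenthesis): the form ends in the consonant /g/, so [e] is inserted word-finally. /kikagokugadakipabag/ → kikagokugadakipabage.

kikagokugadakipabage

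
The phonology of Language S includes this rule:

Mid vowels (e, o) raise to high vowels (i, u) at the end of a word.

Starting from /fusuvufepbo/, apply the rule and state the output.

/o/ is a mid vowel in word-final position, so it raises to [u].
The other instance of /e/ does not occur in the required environment and remains unchanged.
Surface form: [fusuvufepbu].

fusuvufepbu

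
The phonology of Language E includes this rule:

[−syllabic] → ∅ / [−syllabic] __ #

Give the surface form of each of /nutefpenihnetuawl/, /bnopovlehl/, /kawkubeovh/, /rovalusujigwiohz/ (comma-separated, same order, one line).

/nutefpenihnetuawl/: /l/ is the second consonant of a word-final cluster /wl/, so it deletes. → [nutefpenihnetuaw].
/bnopovlehl/: /l/ is the second consonant of a word-final cluster /hl/, so it deletes. → [bnopovleh].
/kawkubeovh/: /h/ is the second consonant of a word-final cluster /vh/, so it deletes. → [kawkubeov].
/rovalusujigwiohz/: /z/ is the second consonant of a word-final cluster /hz/, so it deletes. → [rovalusujigwioh].

nutefpenihnetuaw, bnopovleh, kawkubeov, rovalusujigwioh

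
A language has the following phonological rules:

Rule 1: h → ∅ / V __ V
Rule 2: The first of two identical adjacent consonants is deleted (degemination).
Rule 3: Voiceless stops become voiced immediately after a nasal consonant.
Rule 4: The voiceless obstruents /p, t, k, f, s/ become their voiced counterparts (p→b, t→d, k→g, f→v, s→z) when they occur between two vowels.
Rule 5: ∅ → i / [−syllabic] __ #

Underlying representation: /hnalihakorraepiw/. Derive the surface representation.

Rule 1 (intervocalic h-deletion): /h/ occurs between vowels /i/ and /a/, so it deletes. /hnalihakorraepiw/ → hnaliakorraepiw.
Rule 2 (degemination): /rr/ is a geminate; the first /r/ deletes. /hnaliakorraepiw/ → hnaliakoraepiw.
Rule 3 (post-nasal voicing): no segment meets the environment; /hnaliakoraepiw/ is unchanged.
Rule 4 (intervocalic voicing): /k/ is a voiceless obstruent between vowels /a/ and /o/, so it voices to [g]. /p/ is a voiceless obstruent between vowels /e/ and /i/, so it voices to [b]. /hnaliakoraepiw/ → hnaliagoraebiw.
Rule 5 (final i-epenthesis): the form ends in the consonant /w/, so [i] is inserted word-finally. /hnaliagoraebiw/ → hnaliagoraebiwi.

hnaliagoraebiwi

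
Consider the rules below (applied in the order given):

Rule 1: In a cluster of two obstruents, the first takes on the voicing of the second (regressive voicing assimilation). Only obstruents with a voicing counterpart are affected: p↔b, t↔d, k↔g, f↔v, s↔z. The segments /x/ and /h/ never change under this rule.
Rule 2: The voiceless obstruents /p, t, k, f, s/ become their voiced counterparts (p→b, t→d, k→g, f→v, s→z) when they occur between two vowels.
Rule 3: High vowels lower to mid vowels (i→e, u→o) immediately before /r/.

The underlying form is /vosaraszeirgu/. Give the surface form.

vozarazzeergu

Rule 1 (regressive voicing assimilation): /s/ precedes the voiced obstruent /z/, so it voices to [z] by assimilation. /vosaraszeirgu/ → vosarazzeirgu.
Rule 2 (intervocalic voicing): /s/ is a voiceless obstruent between vowels /o/ and /a/, so it voices to [z]. /vosarazzeirgu/ → vozarazzeirgu.
Rule 3 (pre-rhotic lowering): /i/ is a high vowel immediately before /r/, so it lowers to [e]. /vozarazzeirgu/ → vozarazzeergu.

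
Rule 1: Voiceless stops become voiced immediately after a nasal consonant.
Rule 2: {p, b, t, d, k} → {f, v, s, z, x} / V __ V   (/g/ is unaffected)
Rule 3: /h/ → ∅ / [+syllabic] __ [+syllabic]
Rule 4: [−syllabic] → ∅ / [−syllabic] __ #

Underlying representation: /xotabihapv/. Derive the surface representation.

xosaviap

Rule 1 (post-nasal voicing): no segment meets the environment; /xotabihapv/ is unchanged.
Rule 2 (intervocalic spirantization): /t/ is a stop between vowels /o/ and /a/, so it spirantizes to the fricative [s]. /b/ is a stop between vowels /a/ and /i/, so it spirantizes to the fricative [v]. /xotabihapv/ → xosavihapv.
Rule 3 (intervocalic h-deletion): /h/ occurs between vowels /i/ and /a/, so it deletes. /xosavihapv/ → xosaviapv.
Rule 4 (final cluster simplification): /v/ is the second consonant of a word-final cluster /pv/, so it deletes. /xosaviapv/ → xosaviap.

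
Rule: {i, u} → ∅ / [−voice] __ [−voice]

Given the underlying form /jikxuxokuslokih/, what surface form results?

/u/ is a high vowel flanked by voiceless consonants /x/ and /x/, so it deletes.
/u/ is a high vowel flanked by voiceless consonants /k/ and /s/, so it deletes.
/i/ is a high vowel flanked by voiceless consonants /k/ and /h/, so it deletes.
The other instance of /i/ does not occur in the required environment and remains unchanged.
Surface form: [jikxxokslokh].

jikxxokslokh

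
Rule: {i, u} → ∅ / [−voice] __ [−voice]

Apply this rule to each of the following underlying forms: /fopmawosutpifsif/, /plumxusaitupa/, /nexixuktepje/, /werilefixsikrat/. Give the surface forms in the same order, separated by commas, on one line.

/fopmawosutpifsif/: /u/ is a high vowel flanked by voiceless consonants /s/ and /t/, so it deletes. /i/ is a high vowel flanked by voiceless consonants /p/ and /f/, so it deletes. /i/ is a high vowel flanked by voiceless consonants /s/ and /f/, so it deletes. → [fopmawostpfsf].
/plumxusaitupa/: /u/ is a high vowel flanked by voiceless consonants /x/ and /s/, so it deletes. /u/ is a high vowel flanked by voiceless consonants /t/ and /p/, so it deletes. → [plumxsaitpa].
/nexixuktepje/: /i/ is a high vowel flanked by voiceless consonants /x/ and /x/, so it deletes. /u/ is a high vowel flanked by voiceless consonants /x/ and /k/, so it deletes. → [nexxktepje].
/werilefixsikrat/: /i/ is a high vowel flanked by voiceless consonants /f/ and /x/, so it deletes. /i/ is a high vowel flanked by voiceless consonants /s/ and /k/, so it deletes. → [werilefxskrat].

fopmawostpfsf, plumxsaitpa, nexxktepje, werilefxskrat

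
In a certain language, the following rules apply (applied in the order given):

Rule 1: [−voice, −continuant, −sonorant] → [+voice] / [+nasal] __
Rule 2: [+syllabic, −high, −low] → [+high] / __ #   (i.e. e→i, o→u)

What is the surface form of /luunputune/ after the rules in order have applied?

Rule 1 (post-nasal voicing): /p/ is a voiceless stop immediately after the nasal /n/, so it voices to [b]. /luunputune/ → luunbutune.
Rule 2 (final vowel raising): /e/ is a mid vowel in word-final position, so it raises to [i]. /luunbutune/ → luunbutuni.

luunbutuni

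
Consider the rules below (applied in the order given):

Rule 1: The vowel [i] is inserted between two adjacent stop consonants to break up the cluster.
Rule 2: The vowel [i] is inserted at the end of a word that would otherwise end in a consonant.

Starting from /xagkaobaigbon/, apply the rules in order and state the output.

Rule 1 (stop-cluster i-epenthesis): /g/ and /k/ form a stop–stop cluster, so [i] is inserted between them. /g/ and /b/ form a stop–stop cluster, so [i] is inserted between them. /xagkaobaigbon/ → xagikaobaigibon.
Rule 2 (final i-epenthesis): the form ends in the consonant /n/, so [i] is inserted word-finally. /xagikaobaigibon/ → xagikaobaigiboni.

xagikaobaigiboni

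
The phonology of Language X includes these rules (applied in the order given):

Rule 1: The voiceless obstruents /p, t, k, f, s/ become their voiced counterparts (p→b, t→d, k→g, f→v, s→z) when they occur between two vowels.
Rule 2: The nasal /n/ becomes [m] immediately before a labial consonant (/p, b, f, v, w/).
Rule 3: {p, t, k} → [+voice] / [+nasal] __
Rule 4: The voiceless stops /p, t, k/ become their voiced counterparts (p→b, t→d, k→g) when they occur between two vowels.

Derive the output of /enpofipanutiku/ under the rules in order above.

Rule 1 (intervocalic voicing): /f/ is a voiceless obstruent between vowels /o/ and /i/, so it voices to [v]. /p/ is a voiceless obstruent between vowels /i/ and /a/, so it voices to [b]. /t/ is a voiceless obstruent between vowels /u/ and /i/, so it voices to [d]. /k/ is a voiceless obstruent between vowels /i/ and /u/, so it voices to [g]. /enpofipanutiku/ → enpovibanudigu.
Rule 2 (nasal place assimilation): /n/ precedes the labial consonant /p/, so it assimilates in place to [m]. /enpovibanudigu/ → empovibanudigu.
Rule 3 (post-nasal voicing): /p/ is a voiceless stop immediately after the nasal /m/, so it voices to [b]. /empovibanudigu/ → embovibanudigu.
Rule 4 (intervocalic voicing): no segment meets the environment; /embovibanudigu/ is unchanged.

embovibanudigu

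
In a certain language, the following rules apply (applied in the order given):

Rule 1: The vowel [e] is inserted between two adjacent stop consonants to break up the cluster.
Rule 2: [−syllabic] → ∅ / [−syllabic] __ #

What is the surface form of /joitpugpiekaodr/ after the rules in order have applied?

Rule 1 (stop-cluster e-epenthesis): /t/ and /p/ form a stop–stop cluster, so [e] is inserted between them. /g/ and /p/ form a stop–stop cluster, so [e] is inserted between them. /joitpugpiekaodr/ → joitepugepiekaodr.
Rule 2 (final cluster simplification): /r/ is the second consonant of a word-final cluster /dr/, so it deletes. /joitepugepiekaodr/ → joitepugepiekaod.

joitepugepiekaod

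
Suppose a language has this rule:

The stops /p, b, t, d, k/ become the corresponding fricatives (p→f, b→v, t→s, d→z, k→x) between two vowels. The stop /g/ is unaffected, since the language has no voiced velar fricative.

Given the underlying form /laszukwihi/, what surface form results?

laszukwihi

No segment of /laszukwihi/ meets the structural description of the rule, so the form surfaces unchanged.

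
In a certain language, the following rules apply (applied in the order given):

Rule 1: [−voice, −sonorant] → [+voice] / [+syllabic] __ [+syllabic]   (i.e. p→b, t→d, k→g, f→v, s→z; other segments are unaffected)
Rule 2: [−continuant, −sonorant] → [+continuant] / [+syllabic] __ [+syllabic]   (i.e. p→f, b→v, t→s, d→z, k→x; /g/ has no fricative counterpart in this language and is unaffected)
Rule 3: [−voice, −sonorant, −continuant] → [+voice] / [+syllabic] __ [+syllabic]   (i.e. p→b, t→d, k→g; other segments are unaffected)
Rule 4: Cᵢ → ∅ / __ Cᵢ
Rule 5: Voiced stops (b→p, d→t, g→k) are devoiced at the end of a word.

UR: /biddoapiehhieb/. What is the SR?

bidoaviehiep

Rule 1 (intervocalic voicing): /p/ is a voiceless obstruent between vowels /a/ and /i/, so it voices to [b]. /biddoapiehhieb/ → biddoabiehhieb.
Rule 2 (intervocalic spirantization): /b/ is a stop between vowels /a/ and /i/, so it spirantizes to the fricative [v]. /biddoabiehhieb/ → biddoaviehhieb.
Rule 3 (intervocalic voicing): no segment meets the environment; /biddoaviehhieb/ is unchanged.
Rule 4 (degemination): /dd/ is a geminate; the first /d/ deletes. /hh/ is a geminate; the first /h/ deletes. /biddoaviehhieb/ → bidoaviehieb.
Rule 5 (final devoicing): /b/ is a voiced stop in word-final position, so it devoices to [p]. /bidoaviehieb/ → bidoaviehiep.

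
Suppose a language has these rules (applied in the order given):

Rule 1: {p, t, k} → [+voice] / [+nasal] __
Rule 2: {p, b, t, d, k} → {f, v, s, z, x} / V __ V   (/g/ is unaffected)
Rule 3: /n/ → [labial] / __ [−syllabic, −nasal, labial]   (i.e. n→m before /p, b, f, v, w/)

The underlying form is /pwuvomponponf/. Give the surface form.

Rule 1 (post-nasal voicing): /p/ is a voiceless stop immediately after the nasal /m/, so it voices to [b]. /p/ is a voiceless stop immediately after the nasal /n/, so it voices to [b]. /pwuvomponponf/ → pwuvombonbonf.
Rule 2 (intervocalic spirantization): no segment meets the environment; /pwuvombonbonf/ is unchanged.
Rule 3 (nasal place assimilation): /n/ precedes the labial consonant /b/, so it assimilates in place to [m]. /n/ precedes the labial consonant /f/, so it assimilates in place to [m]. /pwuvombonbonf/ → pwuvombombomf.

pwuvombombomf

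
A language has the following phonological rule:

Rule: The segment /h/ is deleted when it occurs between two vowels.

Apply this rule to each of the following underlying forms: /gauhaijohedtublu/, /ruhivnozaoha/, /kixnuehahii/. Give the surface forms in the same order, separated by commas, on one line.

gauaijoedtublu, ruivnozaoa, kixnueaii

/gauhaijohedtublu/: /h/ occurs between vowels /u/ and /a/, so it deletes. /h/ occurs between vowels /o/ and /e/, so it deletes. → [gauaijoedtublu].
/ruhivnozaoha/: /h/ occurs between vowels /u/ and /i/, so it deletes. /h/ occurs between vowels /o/ and /a/, so it deletes. → [ruivnozaoa].
/kixnuehahii/: /h/ occurs between vowels /e/ and /a/, so it deletes. /h/ occurs between vowels /a/ and /i/, so it deletes. → [kixnueaii].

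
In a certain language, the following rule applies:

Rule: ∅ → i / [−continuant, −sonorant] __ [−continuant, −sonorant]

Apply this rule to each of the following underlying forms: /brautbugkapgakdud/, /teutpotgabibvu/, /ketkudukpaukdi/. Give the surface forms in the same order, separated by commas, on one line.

/brautbugkapgakdud/: /t/ and /b/ form a stop–stop cluster, so [i] is inserted between them. /g/ and /k/ form a stop–stop cluster, so [i] is inserted between them. /p/ and /g/ form a stop–stop cluster, so [i] is inserted between them. /k/ and /d/ form a stop–stop cluster, so [i] is inserted between them. → [brautibugikapigakidud].
/teutpotgabibvu/: /t/ and /p/ form a stop–stop cluster, so [i] is inserted between them. /t/ and /g/ form a stop–stop cluster, so [i] is inserted between them. → [teutipotigabibvu].
/ketkudukpaukdi/: /t/ and /k/ form a stop–stop cluster, so [i] is inserted between them. /k/ and /p/ form a stop–stop cluster, so [i] is inserted between them. /k/ and /d/ form a stop–stop cluster, so [i] is inserted between them. → [ketikudukipaukidi].

brautibugikapigakidud, teutipotigabibvu, ketikudukipaukidi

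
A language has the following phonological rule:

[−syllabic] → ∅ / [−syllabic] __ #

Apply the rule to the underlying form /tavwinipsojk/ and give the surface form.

tavwinipsoj

/k/ is the second consonant of a word-final cluster /jk/, so it deletes.
The other instances of /t/, /v/, /w/, /n/, /p/, /s/, /j/ do not occur in the required environment and remain unchanged.
Surface form: [tavwinipsoj].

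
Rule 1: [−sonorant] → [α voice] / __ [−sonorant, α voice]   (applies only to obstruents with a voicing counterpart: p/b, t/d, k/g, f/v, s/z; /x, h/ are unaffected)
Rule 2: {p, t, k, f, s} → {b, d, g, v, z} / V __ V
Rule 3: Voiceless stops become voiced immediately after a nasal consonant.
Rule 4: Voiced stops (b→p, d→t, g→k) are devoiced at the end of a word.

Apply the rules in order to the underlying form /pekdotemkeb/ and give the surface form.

pegdodemgep

Rule 1 (regressive voicing assimilation): /k/ precedes the voiced obstruent /d/, so it voices to [g] by assimilation. /pekdotemkeb/ → pegdotemkeb.
Rule 2 (intervocalic voicing): /t/ is a voiceless obstruent between vowels /o/ and /e/, so it voices to [d]. /pegdotemkeb/ → pegdodemkeb.
Rule 3 (post-nasal voicing): /k/ is a voiceless stop immediately after the nasal /m/, so it voices to [g]. /pegdodemkeb/ → pegdodemgeb.
Rule 4 (final devoicing): /b/ is a voiced stop in word-final position, so it devoices to [p]. /pegdodemgeb/ → pegdodemgep.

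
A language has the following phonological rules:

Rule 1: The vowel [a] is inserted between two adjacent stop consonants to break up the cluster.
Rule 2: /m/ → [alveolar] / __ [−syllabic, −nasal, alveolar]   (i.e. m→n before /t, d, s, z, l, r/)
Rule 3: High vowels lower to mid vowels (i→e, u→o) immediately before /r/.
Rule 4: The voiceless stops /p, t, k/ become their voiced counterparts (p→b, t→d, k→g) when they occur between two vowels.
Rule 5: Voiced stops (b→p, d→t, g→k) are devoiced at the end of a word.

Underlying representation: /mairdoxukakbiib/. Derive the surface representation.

Rule 1 (stop-cluster a-epenthesis): /k/ and /b/ form a stop–stop cluster, so [a] is inserted between them. /mairdoxukakbiib/ → mairdoxukakabiib.
Rule 2 (nasal place assimilation): no segment meets the environment; /mairdoxukakabiib/ is unchanged.
Rule 3 (pre-rhotic lowering): /i/ is a high vowel immediately before /r/, so it lowers to [e]. /mairdoxukakabiib/ → maerdoxukakabiib.
Rule 4 (intervocalic voicing): /k/ is a voiceless stop between vowels /u/ and /a/, so it voices to [g]. /k/ is a voiceless stop between vowels /a/ and /a/, so it voices to [g]. /maerdoxukakabiib/ → maerdoxugagabiib.
Rule 5 (final devoicing): /b/ is a voiced stop in word-final position, so it devoices to [p]. /maerdoxugagabiib/ → maerdoxugagabiip.

maerdoxugagabiip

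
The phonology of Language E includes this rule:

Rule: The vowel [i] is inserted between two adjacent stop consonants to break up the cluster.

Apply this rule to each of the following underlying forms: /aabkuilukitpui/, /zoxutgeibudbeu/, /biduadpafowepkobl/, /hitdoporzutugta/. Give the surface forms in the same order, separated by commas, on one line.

/aabkuilukitpui/: /b/ and /k/ form a stop–stop cluster, so [i] is inserted between them. /t/ and /p/ form a stop–stop cluster, so [i] is inserted between them. → [aabikuilukitipui].
/zoxutgeibudbeu/: /t/ and /g/ form a stop–stop cluster, so [i] is inserted between them. /d/ and /b/ form a stop–stop cluster, so [i] is inserted between them. → [zoxutigeibudibeu].
/biduadpafowepkobl/: /d/ and /p/ form a stop–stop cluster, so [i] is inserted between them. /p/ and /k/ form a stop–stop cluster, so [i] is inserted between them. → [biduadipafowepikobl].
/hitdoporzutugta/: /t/ and /d/ form a stop–stop cluster, so [i] is inserted between them. /g/ and /t/ form a stop–stop cluster, so [i] is inserted between them. → [hitidoporzutugita].

aabikuilukitipui, zoxutigeibudibeu, biduadipafowepikobl, hitidoporzutugita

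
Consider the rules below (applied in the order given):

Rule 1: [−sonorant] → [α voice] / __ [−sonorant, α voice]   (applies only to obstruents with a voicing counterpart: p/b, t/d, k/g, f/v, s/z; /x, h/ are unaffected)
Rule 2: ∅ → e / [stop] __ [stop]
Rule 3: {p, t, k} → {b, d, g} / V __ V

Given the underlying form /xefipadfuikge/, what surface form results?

Rule 1 (regressive voicing assimilation): /d/ precedes the voiceless obstruent /f/, so it devoices to [t] by assimilation. /k/ precedes the voiced obstruent /g/, so it voices to [g] by assimilation. /xefipadfuikge/ → xefipatfuigge.
Rule 2 (stop-cluster e-epenthesis): /g/ and /g/ form a stop–stop cluster, so [e] is inserted between them. /xefipatfuigge/ → xefipatfuigege.
Rule 3 (intervocalic voicing): /p/ is a voiceless stop between vowels /i/ and /a/, so it voices to [b]. /xefipatfuigege/ → xefibatfuigege.

xefibatfuigege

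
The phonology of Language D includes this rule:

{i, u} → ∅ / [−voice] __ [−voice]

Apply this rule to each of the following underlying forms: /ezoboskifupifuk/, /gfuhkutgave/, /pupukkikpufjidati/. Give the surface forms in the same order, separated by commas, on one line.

ezoboskfpfk, gfhktgave, ppkkkpfjidati

/ezoboskifupifuk/: /i/ is a high vowel flanked by voiceless consonants /k/ and /f/, so it deletes. /u/ is a high vowel flanked by voiceless consonants /f/ and /p/, so it deletes. /i/ is a high vowel flanked by voiceless consonants /p/ and /f/, so it deletes. /u/ is a high vowel flanked by voiceless consonants /f/ and /k/, so it deletes. → [ezoboskfpfk].
/gfuhkutgave/: /u/ is a high vowel flanked by voiceless consonants /f/ and /h/, so it deletes. /u/ is a high vowel flanked by voiceless consonants /k/ and /t/, so it deletes. → [gfhktgave].
/pupukkikpufjidati/: /u/ is a high vowel flanked by voiceless consonants /p/ and /p/, so it deletes. /u/ is a high vowel flanked by voiceless consonants /p/ and /k/, so it deletes. /i/ is a high vowel flanked by voiceless consonants /k/ and /k/, so it deletes. /u/ is a high vowel flanked by voiceless consonants /p/ and /f/, so it deletes. → [ppkkkpfjidati].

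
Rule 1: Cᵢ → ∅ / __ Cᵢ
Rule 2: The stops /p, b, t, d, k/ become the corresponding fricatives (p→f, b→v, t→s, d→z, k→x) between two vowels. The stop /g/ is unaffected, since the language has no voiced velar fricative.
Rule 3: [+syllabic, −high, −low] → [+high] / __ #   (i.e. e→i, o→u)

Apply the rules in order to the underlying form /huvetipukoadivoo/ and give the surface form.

Rule 1 (degemination): no segment meets the environment; /huvetipukoadivoo/ is unchanged.
Rule 2 (intervocalic spirantization): /t/ is a stop between vowels /e/ and /i/, so it spirantizes to the fricative [s]. /p/ is a stop between vowels /i/ and /u/, so it spirantizes to the fricative [f]. /k/ is a stop between vowels /u/ and /o/, so it spirantizes to the fricative [x]. /d/ is a stop between vowels /a/ and /i/, so it spirantizes to the fricative [z]. /huvetipukoadivoo/ → huvesifuxoazivoo.
Rule 3 (final vowel raising): /o/ is a mid vowel in word-final position, so it raises to [u]. /huvesifuxoazivoo/ → huvesifuxoazivou.

huvesifuxoazivou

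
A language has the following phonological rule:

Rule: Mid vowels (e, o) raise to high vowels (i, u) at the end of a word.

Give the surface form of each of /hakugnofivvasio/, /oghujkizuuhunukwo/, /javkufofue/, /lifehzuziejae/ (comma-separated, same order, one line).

/hakugnofivvasio/: /o/ is a mid vowel in word-final position, so it raises to [u]. → [hakugnofivvasiu].
/oghujkizuuhunukwo/: /o/ is a mid vowel in word-final position, so it raises to [u]. → [oghujkizuuhunukwu].
/javkufofue/: /e/ is a mid vowel in word-final position, so it raises to [i]. → [javkufofui].
/lifehzuziejae/: /e/ is a mid vowel in word-final position, so it raises to [i]. → [lifehzuziejai].

hakugnofivvasiu, oghujkizuuhunukwu, javkufofui, lifehzuziejai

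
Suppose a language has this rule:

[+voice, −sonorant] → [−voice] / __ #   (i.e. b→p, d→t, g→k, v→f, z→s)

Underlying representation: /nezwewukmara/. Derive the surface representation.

No segment of /nezwewukmara/ meets the structural description of the rule, so the form surfaces unchanged.

nezwewukmara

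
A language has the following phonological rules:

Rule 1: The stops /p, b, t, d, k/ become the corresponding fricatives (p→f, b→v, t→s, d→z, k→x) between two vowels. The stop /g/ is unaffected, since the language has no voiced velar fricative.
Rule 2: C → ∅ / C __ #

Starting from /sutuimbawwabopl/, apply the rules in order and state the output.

Rule 1 (intervocalic spirantization): /t/ is a stop between vowels /u/ and /u/, so it spirantizes to the fricative [s]. /b/ is a stop between vowels /a/ and /o/, so it spirantizes to the fricative [v]. /sutuimbawwabopl/ → susuimbawwavopl.
Rule 2 (final cluster simplification): /l/ is the second consonant of a word-final cluster /pl/, so it deletes. /susuimbawwavopl/ → susuimbawwavop.

susuimbawwavop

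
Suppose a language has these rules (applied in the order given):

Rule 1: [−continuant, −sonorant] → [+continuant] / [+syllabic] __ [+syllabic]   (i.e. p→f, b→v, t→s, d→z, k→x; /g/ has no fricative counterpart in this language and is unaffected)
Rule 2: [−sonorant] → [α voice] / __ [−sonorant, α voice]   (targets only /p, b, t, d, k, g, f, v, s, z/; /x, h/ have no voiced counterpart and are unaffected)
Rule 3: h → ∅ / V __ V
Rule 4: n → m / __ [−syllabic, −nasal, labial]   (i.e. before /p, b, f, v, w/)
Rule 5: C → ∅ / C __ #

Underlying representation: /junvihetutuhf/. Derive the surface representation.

jumviesusuh

Rule 1 (intervocalic spirantization): /t/ is a stop between vowels /e/ and /u/, so it spirantizes to the fricative [s]. /t/ is a stop between vowels /u/ and /u/, so it spirantizes to the fricative [s]. /junvihetutuhf/ → junvihesusuhf.
Rule 2 (regressive voicing assimilation): no segment meets the environment; /junvihesusuhf/ is unchanged.
Rule 3 (intervocalic h-deletion): /h/ occurs between vowels /i/ and /e/, so it deletes. /junvihesusuhf/ → junviesusuhf.
Rule 4 (nasal place assimilation): /n/ precedes the labial consonant /v/, so it assimilates in place to [m]. /junviesusuhf/ → jumviesusuhf.
Rule 5 (final cluster simplification): /f/ is the second consonant of a word-final cluster /hf/, so it deletes. /jumviesusuhf/ → jumviesusuh.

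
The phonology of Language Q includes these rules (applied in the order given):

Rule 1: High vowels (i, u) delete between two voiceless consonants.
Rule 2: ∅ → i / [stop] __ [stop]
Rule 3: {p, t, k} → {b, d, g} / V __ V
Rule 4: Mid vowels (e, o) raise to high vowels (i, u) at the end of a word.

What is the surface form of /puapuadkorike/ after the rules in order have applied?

puabuadigorigi

Rule 1 (high vowel syncope): no segment meets the environment; /puapuadkorike/ is unchanged.
Rule 2 (stop-cluster i-epenthesis): /d/ and /k/ form a stop–stop cluster, so [i] is inserted between them. /puapuadkorike/ → puapuadikorike.
Rule 3 (intervocalic voicing): /p/ is a voiceless stop between vowels /a/ and /u/, so it voices to [b]. /k/ is a voiceless stop between vowels /i/ and /o/, so it voices to [g]. /k/ is a voiceless stop between vowels /i/ and /e/, so it voices to [g]. /puapuadikorike/ → puabuadigorige.
Rule 4 (final vowel raising): /e/ is a mid vowel in word-final position, so it raises to [i]. /puabuadigorige/ → puabuadigorigi.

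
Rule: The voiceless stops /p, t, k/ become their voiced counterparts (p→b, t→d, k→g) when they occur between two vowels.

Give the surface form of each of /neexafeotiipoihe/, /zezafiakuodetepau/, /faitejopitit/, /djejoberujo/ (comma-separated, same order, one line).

/neexafeotiipoihe/: /t/ is a voiceless stop between vowels /o/ and /i/, so it voices to [d]. /p/ is a voiceless stop between vowels /i/ and /o/, so it voices to [b]. → [neexafeodiiboihe].
/zezafiakuodetepau/: /k/ is a voiceless stop between vowels /a/ and /u/, so it voices to [g]. /t/ is a voiceless stop between vowels /e/ and /e/, so it voices to [d]. /p/ is a voiceless stop between vowels /e/ and /a/, so it voices to [b]. → [zezafiaguodedebau].
/faitejopitit/: /t/ is a voiceless stop between vowels /i/ and /e/, so it voices to [d]. /p/ is a voiceless stop between vowels /o/ and /i/, so it voices to [b]. /t/ is a voiceless stop between vowels /i/ and /i/, so it voices to [d]. → [faidejobidit].
/djejoberujo/: the rule's environment is not met; surfaces unchanged as [djejoberujo].

neexafeodiiboihe, zezafiaguodedebau, faidejobidit, djejoberujo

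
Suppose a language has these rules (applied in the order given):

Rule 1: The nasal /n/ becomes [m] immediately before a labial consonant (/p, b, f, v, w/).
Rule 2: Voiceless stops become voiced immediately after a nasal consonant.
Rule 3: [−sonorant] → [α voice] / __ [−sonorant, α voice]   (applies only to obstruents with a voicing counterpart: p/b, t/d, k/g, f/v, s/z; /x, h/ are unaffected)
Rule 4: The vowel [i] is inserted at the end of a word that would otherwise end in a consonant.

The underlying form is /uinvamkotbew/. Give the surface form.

uimvamgodbewi

Rule 1 (nasal place assimilation): /n/ precedes the labial consonant /v/, so it assimilates in place to [m]. /uinvamkotbew/ → uimvamkotbew.
Rule 2 (post-nasal voicing): /k/ is a voiceless stop immediately after the nasal /m/, so it voices to [g]. /uimvamkotbew/ → uimvamgotbew.
Rule 3 (regressive voicing assimilation): /t/ precedes the voiced obstruent /b/, so it voices to [d] by assimilation. /uimvamgotbew/ → uimvamgodbew.
Rule 4 (final i-epenthesis): the form ends in the consonant /w/, so [i] is inserted word-finally. /uimvamgodbew/ → uimvamgodbewi.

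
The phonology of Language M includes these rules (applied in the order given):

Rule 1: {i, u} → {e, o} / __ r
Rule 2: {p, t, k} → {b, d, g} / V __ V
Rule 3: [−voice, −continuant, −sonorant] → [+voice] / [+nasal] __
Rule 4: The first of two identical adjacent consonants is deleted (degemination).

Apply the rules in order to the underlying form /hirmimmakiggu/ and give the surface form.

hermimagigu

Rule 1 (pre-rhotic lowering): /i/ is a high vowel immediately before /r/, so it lowers to [e]. /hirmimmakiggu/ → hermimmakiggu.
Rule 2 (intervocalic voicing): /k/ is a voiceless stop between vowels /a/ and /i/, so it voices to [g]. /hermimmakiggu/ → hermimmagiggu.
Rule 3 (post-nasal voicing): no segment meets the environment; /hermimmagiggu/ is unchanged.
Rule 4 (degemination): /mm/ is a geminate; the first /m/ deletes. /gg/ is a geminate; the first /g/ deletes. /hermimmagiggu/ → hermimagigu.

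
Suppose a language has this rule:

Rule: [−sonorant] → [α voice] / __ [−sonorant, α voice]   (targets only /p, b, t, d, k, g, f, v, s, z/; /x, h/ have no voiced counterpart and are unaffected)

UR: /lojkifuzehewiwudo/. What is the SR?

No segment of /lojkifuzehewiwudo/ meets the structural description of the rule, so the form surfaces unchanged.

lojkifuzehewiwudo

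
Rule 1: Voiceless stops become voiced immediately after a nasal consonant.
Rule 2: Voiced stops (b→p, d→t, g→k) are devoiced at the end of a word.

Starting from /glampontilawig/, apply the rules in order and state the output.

glambondilawik

Rule 1 (post-nasal voicing): /p/ is a voiceless stop immediately after the nasal /m/, so it voices to [b]. /t/ is a voiceless stop immediately after the nasal /n/, so it voices to [d]. /glampontilawig/ → glambondilawig.
Rule 2 (final devoicing): /g/ is a voiced stop in word-final position, so it devoices to [k]. /glambondilawig/ → glambondilawik.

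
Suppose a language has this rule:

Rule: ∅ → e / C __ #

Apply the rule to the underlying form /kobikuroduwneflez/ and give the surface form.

the form ends in the consonant /z/, so [e] is inserted word-finally.
Surface form: [kobikuroduwnefleze].

kobikuroduwnefleze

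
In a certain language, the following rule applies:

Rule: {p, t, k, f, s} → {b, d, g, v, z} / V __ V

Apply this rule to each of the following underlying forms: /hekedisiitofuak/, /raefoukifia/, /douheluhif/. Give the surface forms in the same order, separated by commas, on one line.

/hekedisiitofuak/: /k/ is a voiceless obstruent between vowels /e/ and /e/, so it voices to [g]. /s/ is a voiceless obstruent between vowels /i/ and /i/, so it voices to [z]. /t/ is a voiceless obstruent between vowels /i/ and /o/, so it voices to [d]. /f/ is a voiceless obstruent between vowels /o/ and /u/, so it voices to [v]. → [hegediziidovuak].
/raefoukifia/: /f/ is a voiceless obstruent between vowels /e/ and /o/, so it voices to [v]. /k/ is a voiceless obstruent between vowels /u/ and /i/, so it voices to [g]. /f/ is a voiceless obstruent between vowels /i/ and /i/, so it voices to [v]. → [raevougivia].
/douheluhif/: the rule's environment is not met; surfaces unchanged as [douheluhif].

hegediziidovuak, raevougivia, douheluhif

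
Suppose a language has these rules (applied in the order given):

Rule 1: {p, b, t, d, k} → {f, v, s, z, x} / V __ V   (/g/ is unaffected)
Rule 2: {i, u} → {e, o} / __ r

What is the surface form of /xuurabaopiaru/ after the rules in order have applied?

Rule 1 (intervocalic spirantization): /b/ is a stop between vowels /a/ and /a/, so it spirantizes to the fricative [v]. /p/ is a stop between vowels /o/ and /i/, so it spirantizes to the fricative [f]. /xuurabaopiaru/ → xuuravaofiaru.
Rule 2 (pre-rhotic lowering): /u/ is a high vowel immediately before /r/, so it lowers to [o]. /xuuravaofiaru/ → xuoravaofiaru.

xuoravaofiaru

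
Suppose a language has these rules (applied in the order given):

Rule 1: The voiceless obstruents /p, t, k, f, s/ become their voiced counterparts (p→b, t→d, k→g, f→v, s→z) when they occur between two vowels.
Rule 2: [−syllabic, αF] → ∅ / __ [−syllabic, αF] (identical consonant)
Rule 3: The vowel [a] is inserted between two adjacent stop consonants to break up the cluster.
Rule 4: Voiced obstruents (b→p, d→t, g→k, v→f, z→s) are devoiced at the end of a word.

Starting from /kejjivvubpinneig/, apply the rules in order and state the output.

Rule 1 (intervocalic voicing): no segment meets the environment; /kejjivvubpinneig/ is unchanged.
Rule 2 (degemination): /jj/ is a geminate; the first /j/ deletes. /vv/ is a geminate; the first /v/ deletes. /nn/ is a geminate; the first /n/ deletes. /kejjivvubpinneig/ → kejivubpineig.
Rule 3 (stop-cluster a-epenthesis): /b/ and /p/ form a stop–stop cluster, so [a] is inserted between them. /kejivubpineig/ → kejivubapineig.
Rule 4 (final devoicing): /g/ is a voiced obstruent in word-final position, so it devoices to [k]. /kejivubapineig/ → kejivubapineik.

kejivubapineik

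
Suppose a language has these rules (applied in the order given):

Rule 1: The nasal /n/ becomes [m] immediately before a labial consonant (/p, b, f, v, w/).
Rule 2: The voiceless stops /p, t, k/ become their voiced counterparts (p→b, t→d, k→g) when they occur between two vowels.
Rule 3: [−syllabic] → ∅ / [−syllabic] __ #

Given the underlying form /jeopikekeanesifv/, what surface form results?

jeobigegeanesif

Rule 1 (nasal place assimilation): no segment meets the environment; /jeopikekeanesifv/ is unchanged.
Rule 2 (intervocalic voicing): /p/ is a voiceless stop between vowels /o/ and /i/, so it voices to [b]. /k/ is a voiceless stop between vowels /i/ and /e/, so it voices to [g]. /k/ is a voiceless stop between vowels /e/ and /e/, so it voices to [g]. /jeopikekeanesifv/ → jeobigegeanesifv.
Rule 3 (final cluster simplification): /v/ is the second consonant of a word-final cluster /fv/, so it deletes. /jeobigegeanesifv/ → jeobigegeanesif.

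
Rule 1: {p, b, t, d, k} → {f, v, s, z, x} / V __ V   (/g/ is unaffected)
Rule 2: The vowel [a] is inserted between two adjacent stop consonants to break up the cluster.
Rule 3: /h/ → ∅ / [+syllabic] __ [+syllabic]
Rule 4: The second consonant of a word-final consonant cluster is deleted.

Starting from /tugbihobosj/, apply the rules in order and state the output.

tugabiovos

Rule 1 (intervocalic spirantization): /b/ is a stop between vowels /o/ and /o/, so it spirantizes to the fricative [v]. /tugbihobosj/ → tugbihovosj.
Rule 2 (stop-cluster a-epenthesis): /g/ and /b/ form a stop–stop cluster, so [a] is inserted between them. /tugbihovosj/ → tugabihovosj.
Rule 3 (intervocalic h-deletion): /h/ occurs between vowels /i/ and /o/, so it deletes. /tugabihovosj/ → tugabiovosj.
Rule 4 (final cluster simplification): /j/ is the second consonant of a word-final cluster /sj/, so it deletes. /tugabiovosj/ → tugabiovos.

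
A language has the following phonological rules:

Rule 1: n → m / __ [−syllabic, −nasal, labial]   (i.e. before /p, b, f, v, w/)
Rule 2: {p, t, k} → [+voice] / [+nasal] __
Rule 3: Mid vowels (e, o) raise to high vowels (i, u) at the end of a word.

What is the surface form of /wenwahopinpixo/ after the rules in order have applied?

Rule 1 (nasal place assimilation): /n/ precedes the labial consonant /w/, so it assimilates in place to [m]. /n/ precedes the labial consonant /p/, so it assimilates in place to [m]. /wenwahopinpixo/ → wemwahopimpixo.
Rule 2 (post-nasal voicing): /p/ is a voiceless stop immediately after the nasal /m/, so it voices to [b]. /wemwahopimpixo/ → wemwahopimbixo.
Rule 3 (final vowel raising): /o/ is a mid vowel in word-final position, so it raises to [u]. /wemwahopimbixo/ → wemwahopimbixu.

wemwahopimbixu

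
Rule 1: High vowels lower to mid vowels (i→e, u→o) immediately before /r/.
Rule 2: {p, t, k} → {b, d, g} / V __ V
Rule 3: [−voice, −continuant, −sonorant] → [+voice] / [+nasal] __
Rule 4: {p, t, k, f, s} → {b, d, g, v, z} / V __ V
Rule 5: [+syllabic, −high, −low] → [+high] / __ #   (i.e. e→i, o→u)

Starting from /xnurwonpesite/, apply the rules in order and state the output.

xnorwonbezidi

Rule 1 (pre-rhotic lowering): /u/ is a high vowel immediately before /r/, so it lowers to [o]. /xnurwonpesite/ → xnorwonpesite.
Rule 2 (intervocalic voicing): /t/ is a voiceless stop between vowels /i/ and /e/, so it voices to [d]. /xnorwonpesite/ → xnorwonpeside.
Rule 3 (post-nasal voicing): /p/ is a voiceless stop immediately after the nasal /n/, so it voices to [b]. /xnorwonpeside/ → xnorwonbeside.
Rule 4 (intervocalic voicing): /s/ is a voiceless obstruent between vowels /e/ and /i/, so it voices to [z]. /xnorwonbeside/ → xnorwonbezide.
Rule 5 (final vowel raising): /e/ is a mid vowel in word-final position, so it raises to [i]. /xnorwonbezide/ → xnorwonbezidi.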